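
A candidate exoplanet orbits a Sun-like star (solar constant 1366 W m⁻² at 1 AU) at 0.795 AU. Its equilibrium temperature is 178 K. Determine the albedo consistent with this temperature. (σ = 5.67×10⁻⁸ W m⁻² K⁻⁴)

A ≈ 0.89

Flux at 0.795 AU: S = 1366/0.795² = 2160 W m⁻².
From T_eq⁴ = S(1−A)/(4σ): 1−A = 4σT_eq⁴/S.
1−A = 4 × 5.67×10⁻⁸ × (178)⁴ / 2160 = 0.105.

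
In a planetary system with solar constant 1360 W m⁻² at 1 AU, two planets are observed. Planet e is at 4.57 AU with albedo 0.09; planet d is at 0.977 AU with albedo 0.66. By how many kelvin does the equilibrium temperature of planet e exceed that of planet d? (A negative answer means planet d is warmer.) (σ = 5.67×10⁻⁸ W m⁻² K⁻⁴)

T_eq = [S₀(1−A)/(4σd²)]^(1/4), so T ∝ (1−A)^(1/4) / √d.
T₁ = [1360×0.91/(4×5.67×10⁻⁸×4.57²)]^(1/4) = 127.14 K.
T₂ = [1360×0.34/(4×5.67×10⁻⁸×0.977²)]^(1/4) = 214.98 K.

ΔT ≈ -87.8 K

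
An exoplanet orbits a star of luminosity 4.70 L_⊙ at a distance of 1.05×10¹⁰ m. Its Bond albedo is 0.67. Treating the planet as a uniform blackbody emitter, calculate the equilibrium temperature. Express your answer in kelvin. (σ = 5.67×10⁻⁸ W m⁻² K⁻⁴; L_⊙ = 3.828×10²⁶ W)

L = 4.70 × 3.828×10²⁶ = 1.80×10²⁷ W.
Flux: S = L/(4πd²) = 1.80×10²⁷/(4π×(1.05×10¹⁰)²) = 1.30×10⁶ W m⁻².
Energy balance: absorbed = emitted ⇒ πR²·S(1−A) = 4πR²·σT_eq⁴, so T_eq⁴ = S(1−A)/(4σ).
T_eq = [1.30×10⁶ × 0.33 / (4 × 5.67×10⁻⁸)]^(1/4) = (1.89×10¹²)^(1/4) = 1170 K.

T_eq ≈ 1170 K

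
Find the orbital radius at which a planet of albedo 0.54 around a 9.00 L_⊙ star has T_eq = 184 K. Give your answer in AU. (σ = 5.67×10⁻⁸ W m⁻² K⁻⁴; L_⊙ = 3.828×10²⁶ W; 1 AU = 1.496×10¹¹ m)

L = 9.00 × 3.828×10²⁶ = 3.45×10²⁷ W.
From T_eq⁴ = L(1−A)/(16πσd²): d = √[L(1−A)/(16πσT_eq⁴)].
d = √[3.45×10²⁷ × 0.46 / (16π × 5.67×10⁻⁸ × (184)⁴)] = 6.97×10¹¹ m = 4.66 AU.

d ≈ 4.66 AU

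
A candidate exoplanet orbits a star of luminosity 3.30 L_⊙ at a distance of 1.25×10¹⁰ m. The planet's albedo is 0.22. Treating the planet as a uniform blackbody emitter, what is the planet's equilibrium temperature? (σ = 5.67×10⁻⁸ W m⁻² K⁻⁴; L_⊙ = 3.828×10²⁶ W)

L = 3.30 × 3.828×10²⁶ = 1.26×10²⁷ W.
Flux: S = L/(4πd²) = 1.26×10²⁷/(4π×(1.25×10¹⁰)²) = 6.43×10⁵ W m⁻².
Energy balance: absorbed = emitted ⇒ πR²·S(1−A) = 4πR²·σT_eq⁴, so T_eq⁴ = S(1−A)/(4σ).
T_eq = [6.43×10⁵ × 0.78 / (4 × 5.67×10⁻⁸)]^(1/4) = (2.21×10¹²)^(1/4) = 1220 K.

T_eq ≈ 1220 K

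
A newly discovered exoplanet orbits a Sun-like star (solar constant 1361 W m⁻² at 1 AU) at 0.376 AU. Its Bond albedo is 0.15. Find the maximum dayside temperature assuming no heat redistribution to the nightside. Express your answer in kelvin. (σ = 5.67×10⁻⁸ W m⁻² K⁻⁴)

Flux at 0.376 AU: S = 1361/0.376² = 9630 W m⁻².
With no redistribution each surface element balances locally: S(1−A) = σT⁴.
T = [9630 × 0.85 / 5.67×10⁻⁸]^(1/4) = (1.44×10¹¹)^(1/4) = 616 K.

T_ss ≈ 616 K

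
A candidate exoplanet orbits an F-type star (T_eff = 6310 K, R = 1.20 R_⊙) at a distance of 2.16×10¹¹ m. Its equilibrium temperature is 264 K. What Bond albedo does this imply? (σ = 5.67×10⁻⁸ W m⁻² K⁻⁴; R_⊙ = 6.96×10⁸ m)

R_⋆ = 1.20 × 6.96×10⁸ = 8.35×10⁸ m.
L = 4πR_⋆²σT_⋆⁴ = 4π(8.35×10⁸)² × 5.67×10⁻⁸ × (6310)⁴ = 7.88×10²⁶ W.
S = L/(4πd²) = 1340 W m⁻².
From T_eq⁴ = S(1−A)/(4σ): 1−A = 4σT_eq⁴/S.
1−A = 4 × 5.67×10⁻⁸ × (264)⁴ / 1340 = 0.820.

A ≈ 0.18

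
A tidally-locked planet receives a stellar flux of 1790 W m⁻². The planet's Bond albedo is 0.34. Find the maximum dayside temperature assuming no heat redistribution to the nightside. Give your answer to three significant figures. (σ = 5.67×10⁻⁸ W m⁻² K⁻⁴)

With no redistribution each surface element balances locally: S(1−A) = σT⁴.
T = [1790 × 0.66 / 5.67×10⁻⁸]^(1/4) = (2.08×10¹⁰)^(1/4) = 380 K.

T_ss ≈ 380 K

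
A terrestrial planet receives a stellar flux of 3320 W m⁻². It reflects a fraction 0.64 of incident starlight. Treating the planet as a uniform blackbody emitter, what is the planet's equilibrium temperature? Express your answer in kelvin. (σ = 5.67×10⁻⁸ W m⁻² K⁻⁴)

T_eq ≈ 269 K

Energy balance: absorbed = emitted ⇒ πR²·S(1−A) = 4πR²·σT_eq⁴, so T_eq⁴ = S(1−A)/(4σ).
T_eq = [3320 × 0.36 / (4 × 5.67×10⁻⁸)]^(1/4) = (5.27×10⁹)^(1/4) = 269 K.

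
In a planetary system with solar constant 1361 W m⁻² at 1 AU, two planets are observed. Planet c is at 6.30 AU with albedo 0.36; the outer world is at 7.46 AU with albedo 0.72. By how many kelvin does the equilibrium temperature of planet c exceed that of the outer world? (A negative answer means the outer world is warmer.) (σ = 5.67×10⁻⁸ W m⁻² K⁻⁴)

T_eq = [S₀(1−A)/(4σd²)]^(1/4), so T ∝ (1−A)^(1/4) / √d.
T₁ = [1361×0.64/(4×5.67×10⁻⁸×6.30²)]^(1/4) = 99.18 K.
T₂ = [1361×0.28/(4×5.67×10⁻⁸×7.46²)]^(1/4) = 74.13 K.

ΔT ≈ 25.1 K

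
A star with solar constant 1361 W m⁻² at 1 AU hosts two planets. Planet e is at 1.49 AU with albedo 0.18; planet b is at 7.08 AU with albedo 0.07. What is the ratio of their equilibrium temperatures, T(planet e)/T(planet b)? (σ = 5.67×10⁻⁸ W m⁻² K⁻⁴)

T_eq = [S₀(1−A)/(4σd²)]^(1/4), so T ∝ (1−A)^(1/4) / √d.
T₁ = [1361×0.82/(4×5.67×10⁻⁸×1.49²)]^(1/4) = 216.98 K.
T₂ = [1361×0.93/(4×5.67×10⁻⁸×7.08²)]^(1/4) = 102.72 K.

T₁/T₂ ≈ 2.112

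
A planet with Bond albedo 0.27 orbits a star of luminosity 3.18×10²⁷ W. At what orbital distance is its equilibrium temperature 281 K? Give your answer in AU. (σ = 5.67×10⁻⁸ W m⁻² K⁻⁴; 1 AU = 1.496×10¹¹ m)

d ≈ 2.42 AU

From T_eq⁴ = L(1−A)/(16πσd²): d = √[L(1−A)/(16πσT_eq⁴)].
d = √[3.18×10²⁷ × 0.73 / (16π × 5.67×10⁻⁸ × (281)⁴)] = 3.61×10¹¹ m = 2.42 AU.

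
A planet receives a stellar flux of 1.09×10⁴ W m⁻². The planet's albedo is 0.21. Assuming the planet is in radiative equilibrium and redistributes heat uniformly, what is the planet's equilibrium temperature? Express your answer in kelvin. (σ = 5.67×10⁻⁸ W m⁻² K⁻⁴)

T_eq ≈ 441 K

Energy balance: absorbed = emitted ⇒ πR²·S(1−A) = 4πR²·σT_eq⁴, so T_eq⁴ = S(1−A)/(4σ).
T_eq = [1.09×10⁴ × 0.79 / (4 × 5.67×10⁻⁸)]^(1/4) = (3.80×10¹⁰)^(1/4) = 441 K.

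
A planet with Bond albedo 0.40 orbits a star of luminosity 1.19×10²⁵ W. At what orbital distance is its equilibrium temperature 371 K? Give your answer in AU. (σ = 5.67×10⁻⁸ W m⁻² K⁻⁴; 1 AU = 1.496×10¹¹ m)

From T_eq⁴ = L(1−A)/(16πσd²): d = √[L(1−A)/(16πσT_eq⁴)].
d = √[1.19×10²⁵ × 0.60 / (16π × 5.67×10⁻⁸ × (371)⁴)] = 1.15×10¹⁰ m = 0.0769 AU.

d ≈ 0.0769 AU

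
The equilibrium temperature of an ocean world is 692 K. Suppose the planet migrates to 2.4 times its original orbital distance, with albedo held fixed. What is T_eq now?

T_eq ∝ L^(1/4) · d^(−1/2).
T′ = 692 / 2.4^(1/2) = 447 K.

T_eq ≈ 447 K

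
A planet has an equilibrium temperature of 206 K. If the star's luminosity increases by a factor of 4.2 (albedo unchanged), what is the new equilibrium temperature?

T_eq ≈ 295 K

T_eq ∝ L^(1/4) · d^(−1/2).
T′ = 206 × 4.2^(1/4) = 295 K.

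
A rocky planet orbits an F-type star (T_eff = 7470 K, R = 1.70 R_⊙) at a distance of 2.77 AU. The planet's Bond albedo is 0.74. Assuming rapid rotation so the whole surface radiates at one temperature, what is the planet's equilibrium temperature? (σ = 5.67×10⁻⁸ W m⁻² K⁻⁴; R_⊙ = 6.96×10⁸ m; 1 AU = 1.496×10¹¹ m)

R_⋆ = 1.70 × 6.96×10⁸ = 1.18×10⁹ m.
d = 2.77 AU = 4.14×10¹¹ m.
L = 4πR_⋆²σT_⋆⁴ = 4π(1.18×10⁹)² × 5.67×10⁻⁸ × (7470)⁴ = 3.11×10²⁷ W.
S = L/(4πd²) = 1440 W m⁻².
Energy balance: absorbed = emitted ⇒ πR²·S(1−A) = 4πR²·σT_eq⁴, so T_eq⁴ = S(1−A)/(4σ).
T_eq = [1440 × 0.26 / (4 × 5.67×10⁻⁸)]^(1/4) = (1.65×10⁹)^(1/4) = 202 K.

T_eq ≈ 202 K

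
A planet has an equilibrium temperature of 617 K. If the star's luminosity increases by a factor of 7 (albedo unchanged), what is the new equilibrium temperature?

T_eq ≈ 1000 K

T_eq ∝ L^(1/4) · d^(−1/2).
T′ = 617 × 7^(1/4) = 1000 K.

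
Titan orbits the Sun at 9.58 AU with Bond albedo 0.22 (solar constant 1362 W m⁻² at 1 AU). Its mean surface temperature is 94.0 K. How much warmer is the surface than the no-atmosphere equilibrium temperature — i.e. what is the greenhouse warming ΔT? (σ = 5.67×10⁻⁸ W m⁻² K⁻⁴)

ΔT ≈ 9.5 K

S = 1362/9.58² = 14.84 W m⁻².
T_eq = [S(1−A)/(4σ)]^(1/4) = [14.84×0.78/(4×5.67×10⁻⁸)]^(1/4) = 84.5 K.
ΔT = T_surf − T_eq = 94 − 84.5.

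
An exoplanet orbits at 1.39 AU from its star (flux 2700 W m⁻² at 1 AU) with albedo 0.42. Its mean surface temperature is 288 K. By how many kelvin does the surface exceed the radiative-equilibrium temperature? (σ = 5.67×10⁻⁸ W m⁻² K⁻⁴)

ΔT ≈ 43.5 K

S = 2700/1.39² = 1397 W m⁻².
T_eq = [S(1−A)/(4σ)]^(1/4) = [1397×0.58/(4×5.67×10⁻⁸)]^(1/4) = 244.5 K.
ΔT = T_surf − T_eq = 288 − 244.5.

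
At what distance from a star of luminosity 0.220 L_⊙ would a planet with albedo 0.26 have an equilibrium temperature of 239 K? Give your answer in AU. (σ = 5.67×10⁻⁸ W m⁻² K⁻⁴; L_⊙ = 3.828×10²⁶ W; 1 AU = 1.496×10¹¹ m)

d ≈ 0.547 AU

L = 0.220 × 3.828×10²⁶ = 8.42×10²⁵ W.
From T_eq⁴ = L(1−A)/(16πσd²): d = √[L(1−A)/(16πσT_eq⁴)].
d = √[8.42×10²⁵ × 0.74 / (16π × 5.67×10⁻⁸ × (239)⁴)] = 8.19×10¹⁰ m = 0.547 AU.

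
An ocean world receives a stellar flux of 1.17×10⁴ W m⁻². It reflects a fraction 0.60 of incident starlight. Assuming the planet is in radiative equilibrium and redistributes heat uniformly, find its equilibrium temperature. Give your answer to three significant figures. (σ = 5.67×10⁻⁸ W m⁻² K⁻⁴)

T_eq ≈ 379 K

Energy balance: absorbed = emitted ⇒ πR²·S(1−A) = 4πR²·σT_eq⁴, so T_eq⁴ = S(1−A)/(4σ).
T_eq = [1.17×10⁴ × 0.40 / (4 × 5.67×10⁻⁸)]^(1/4) = (2.06×10¹⁰)^(1/4) = 379 K.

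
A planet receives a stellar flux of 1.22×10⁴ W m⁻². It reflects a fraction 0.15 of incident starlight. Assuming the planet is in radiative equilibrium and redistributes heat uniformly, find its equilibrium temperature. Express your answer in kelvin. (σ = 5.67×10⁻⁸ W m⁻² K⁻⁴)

Energy balance: absorbed = emitted ⇒ πR²·S(1−A) = 4πR²·σT_eq⁴, so T_eq⁴ = S(1−A)/(4σ).
T_eq = [1.22×10⁴ × 0.85 / (4 × 5.67×10⁻⁸)]^(1/4) = (4.57×10¹⁰)^(1/4) = 462 K.

T_eq ≈ 462 K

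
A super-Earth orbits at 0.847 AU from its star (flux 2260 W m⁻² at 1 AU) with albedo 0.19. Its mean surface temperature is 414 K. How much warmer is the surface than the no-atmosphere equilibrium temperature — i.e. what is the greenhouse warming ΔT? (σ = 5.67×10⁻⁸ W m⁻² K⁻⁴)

S = 2260/0.847² = 3150 W m⁻².
T_eq = [S(1−A)/(4σ)]^(1/4) = [3150×0.81/(4×5.67×10⁻⁸)]^(1/4) = 325.7 K.
ΔT = T_surf − T_eq = 414 − 325.7.

ΔT ≈ 88.3 K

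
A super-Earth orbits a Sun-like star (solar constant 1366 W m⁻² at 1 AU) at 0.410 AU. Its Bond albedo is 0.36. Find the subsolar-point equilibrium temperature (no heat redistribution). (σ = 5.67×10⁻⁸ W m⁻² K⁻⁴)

Flux at 0.410 AU: S = 1366/0.410² = 8130 W m⁻².
At the subsolar point the surface absorbs S(1−A) and emits σT⁴ per unit area — no factor of 4, since only the local patch is in balance.
T = [8130 × 0.64 / 5.67×10⁻⁸]^(1/4) = (9.17×10¹⁰)^(1/4) = 550 K.

T_ss ≈ 550 K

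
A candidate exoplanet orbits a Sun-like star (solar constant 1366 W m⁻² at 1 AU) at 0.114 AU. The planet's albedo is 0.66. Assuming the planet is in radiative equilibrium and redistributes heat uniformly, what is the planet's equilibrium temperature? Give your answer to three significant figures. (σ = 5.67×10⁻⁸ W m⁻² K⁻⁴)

Flux at 0.114 AU: S = 1366/0.114² = 1.05×10⁵ W m⁻².
Energy balance: absorbed = emitted ⇒ πR²·S(1−A) = 4πR²·σT_eq⁴, so T_eq⁴ = S(1−A)/(4σ).
T_eq = [1.05×10⁵ × 0.34 / (4 × 5.67×10⁻⁸)]^(1/4) = (1.58×10¹¹)^(1/4) = 630 K.

T_eq ≈ 630 K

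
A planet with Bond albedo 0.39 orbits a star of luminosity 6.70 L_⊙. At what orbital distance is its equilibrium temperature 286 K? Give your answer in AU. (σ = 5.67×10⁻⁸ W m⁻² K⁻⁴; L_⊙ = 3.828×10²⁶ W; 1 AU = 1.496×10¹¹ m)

d ≈ 1.91 AU

L = 6.70 × 3.828×10²⁶ = 2.56×10²⁷ W.
From T_eq⁴ = L(1−A)/(16πσd²): d = √[L(1−A)/(16πσT_eq⁴)].
d = √[2.56×10²⁷ × 0.61 / (16π × 5.67×10⁻⁸ × (286)⁴)] = 2.86×10¹¹ m = 1.91 AU.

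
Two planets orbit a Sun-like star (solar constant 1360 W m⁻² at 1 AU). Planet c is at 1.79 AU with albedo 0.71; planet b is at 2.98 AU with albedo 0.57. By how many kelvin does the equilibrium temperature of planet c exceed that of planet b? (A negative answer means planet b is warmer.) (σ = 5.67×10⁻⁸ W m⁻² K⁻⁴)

ΔT ≈ 22.1 K

T_eq = [S₀(1−A)/(4σd²)]^(1/4), so T ∝ (1−A)^(1/4) / √d.
T₁ = [1360×0.29/(4×5.67×10⁻⁸×1.79²)]^(1/4) = 152.63 K.
T₂ = [1360×0.43/(4×5.67×10⁻⁸×2.98²)]^(1/4) = 130.54 K.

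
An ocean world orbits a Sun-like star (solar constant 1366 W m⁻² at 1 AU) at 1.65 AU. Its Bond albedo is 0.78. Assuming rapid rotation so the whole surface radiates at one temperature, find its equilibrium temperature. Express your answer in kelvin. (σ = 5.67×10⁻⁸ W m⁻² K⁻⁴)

Flux at 1.65 AU: S = 1366/1.65² = 502 W m⁻².
Energy balance: absorbed = emitted ⇒ πR²·S(1−A) = 4πR²·σT_eq⁴, so T_eq⁴ = S(1−A)/(4σ).
T_eq = [502 × 0.22 / (4 × 5.67×10⁻⁸)]^(1/4) = (4.87×10⁸)^(1/4) = 149 K.

T_eq ≈ 149 K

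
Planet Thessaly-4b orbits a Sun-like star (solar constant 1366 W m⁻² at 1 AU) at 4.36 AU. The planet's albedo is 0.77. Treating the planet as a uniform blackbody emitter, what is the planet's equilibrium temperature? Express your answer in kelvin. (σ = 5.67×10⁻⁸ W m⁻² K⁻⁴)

T_eq ≈ 92.4 K

Flux at 4.36 AU: S = 1366/4.36² = 71.9 W m⁻².
Energy balance: absorbed = emitted ⇒ πR²·S(1−A) = 4πR²·σT_eq⁴, so T_eq⁴ = S(1−A)/(4σ).
T_eq = [71.9 × 0.23 / (4 × 5.67×10⁻⁸)]^(1/4) = (7.29×10⁷)^(1/4) = 92.4 K.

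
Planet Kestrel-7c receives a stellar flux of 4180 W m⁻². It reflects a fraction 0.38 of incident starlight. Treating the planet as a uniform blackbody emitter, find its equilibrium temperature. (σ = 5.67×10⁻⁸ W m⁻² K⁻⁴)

T_eq ≈ 327 K

Energy balance: absorbed = emitted ⇒ πR²·S(1−A) = 4πR²·σT_eq⁴, so T_eq⁴ = S(1−A)/(4σ).
T_eq = [4180 × 0.62 / (4 × 5.67×10⁻⁸)]^(1/4) = (1.14×10¹⁰)^(1/4) = 327 K.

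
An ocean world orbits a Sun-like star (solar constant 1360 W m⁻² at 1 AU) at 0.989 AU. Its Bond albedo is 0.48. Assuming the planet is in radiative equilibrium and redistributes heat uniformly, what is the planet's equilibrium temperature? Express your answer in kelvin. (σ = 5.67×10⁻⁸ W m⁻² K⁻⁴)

Flux at 0.989 AU: S = 1360/0.989² = 1390 W m⁻².
Energy balance: absorbed = emitted ⇒ πR²·S(1−A) = 4πR²·σT_eq⁴, so T_eq⁴ = S(1−A)/(4σ).
T_eq = [1390 × 0.52 / (4 × 5.67×10⁻⁸)]^(1/4) = (3.19×10⁹)^(1/4) = 238 K.

T_eq ≈ 238 K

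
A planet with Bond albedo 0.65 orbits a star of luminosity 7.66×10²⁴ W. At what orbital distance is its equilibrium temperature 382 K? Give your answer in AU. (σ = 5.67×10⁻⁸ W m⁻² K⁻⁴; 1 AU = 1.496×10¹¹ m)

d ≈ 0.0444 AU

From T_eq⁴ = L(1−A)/(16πσd²): d = √[L(1−A)/(16πσT_eq⁴)].
d = √[7.66×10²⁴ × 0.35 / (16π × 5.67×10⁻⁸ × (382)⁴)] = 6.65×10⁹ m = 0.0444 AU.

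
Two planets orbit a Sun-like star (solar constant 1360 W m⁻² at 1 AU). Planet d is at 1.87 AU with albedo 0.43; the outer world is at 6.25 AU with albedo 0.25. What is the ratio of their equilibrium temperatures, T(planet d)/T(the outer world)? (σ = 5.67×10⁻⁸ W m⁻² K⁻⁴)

T₁/T₂ ≈ 1.707

T_eq = [S₀(1−A)/(4σd²)]^(1/4), so T ∝ (1−A)^(1/4) / √d.
T₁ = [1360×0.57/(4×5.67×10⁻⁸×1.87²)]^(1/4) = 176.82 K.
T₂ = [1360×0.75/(4×5.67×10⁻⁸×6.25²)]^(1/4) = 103.59 K.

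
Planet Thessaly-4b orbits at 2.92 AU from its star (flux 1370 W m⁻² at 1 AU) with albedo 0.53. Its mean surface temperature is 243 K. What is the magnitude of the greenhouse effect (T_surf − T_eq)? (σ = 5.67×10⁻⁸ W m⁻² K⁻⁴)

ΔT ≈ 107.9 K

S = 1370/2.92² = 160.7 W m⁻².
T_eq = [S(1−A)/(4σ)]^(1/4) = [160.7×0.47/(4×5.67×10⁻⁸)]^(1/4) = 135.1 K.
ΔT = T_surf − T_eq = 243 − 135.1.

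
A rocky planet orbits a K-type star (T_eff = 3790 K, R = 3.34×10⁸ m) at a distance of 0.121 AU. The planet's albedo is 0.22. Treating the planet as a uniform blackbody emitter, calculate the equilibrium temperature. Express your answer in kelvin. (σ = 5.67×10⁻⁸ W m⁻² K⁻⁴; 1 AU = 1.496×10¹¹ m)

d = 0.121 AU = 1.81×10¹⁰ m.
L = 4πR_⋆²σT_⋆⁴ = 4π(3.34×10⁸)² × 5.67×10⁻⁸ × (3790)⁴ = 1.64×10²⁵ W.
S = L/(4πd²) = 3980 W m⁻².
Energy balance: absorbed = emitted ⇒ πR²·S(1−A) = 4πR²·σT_eq⁴, so T_eq⁴ = S(1−A)/(4σ).
T_eq = [3980 × 0.78 / (4 × 5.67×10⁻⁸)]^(1/4) = (1.37×10¹⁰)^(1/4) = 342 K.

T_eq ≈ 342 K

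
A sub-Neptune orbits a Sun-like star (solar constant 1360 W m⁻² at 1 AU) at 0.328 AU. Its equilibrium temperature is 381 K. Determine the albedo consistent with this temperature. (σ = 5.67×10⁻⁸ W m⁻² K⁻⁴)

A ≈ 0.62

Flux at 0.328 AU: S = 1360/0.328² = 1.26×10⁴ W m⁻².
From T_eq⁴ = S(1−A)/(4σ): 1−A = 4σT_eq⁴/S.
1−A = 4 × 5.67×10⁻⁸ × (381)⁴ / 1.26×10⁴ = 0.378.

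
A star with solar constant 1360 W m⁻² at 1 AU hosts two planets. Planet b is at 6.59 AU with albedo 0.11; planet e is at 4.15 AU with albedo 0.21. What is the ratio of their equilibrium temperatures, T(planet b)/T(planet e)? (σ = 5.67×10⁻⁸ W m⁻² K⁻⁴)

T_eq = [S₀(1−A)/(4σd²)]^(1/4), so T ∝ (1−A)^(1/4) / √d.
T₁ = [1360×0.89/(4×5.67×10⁻⁸×6.59²)]^(1/4) = 105.29 K.
T₂ = [1360×0.79/(4×5.67×10⁻⁸×4.15²)]^(1/4) = 128.78 K.

T₁/T₂ ≈ 0.818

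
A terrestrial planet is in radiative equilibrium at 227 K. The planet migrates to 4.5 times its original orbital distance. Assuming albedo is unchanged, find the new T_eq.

T_eq ≈ 107 K

T_eq ∝ L^(1/4) · d^(−1/2).
T′ = 227 / 4.5^(1/2) = 107 K.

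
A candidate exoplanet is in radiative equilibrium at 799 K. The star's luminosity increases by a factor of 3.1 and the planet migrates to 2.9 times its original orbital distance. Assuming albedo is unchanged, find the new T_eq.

T_eq ≈ 623 K

T_eq ∝ L^(1/4) · d^(−1/2).
T′ = 799 × 3.1^(1/4) / 2.9^(1/2) = 623 K.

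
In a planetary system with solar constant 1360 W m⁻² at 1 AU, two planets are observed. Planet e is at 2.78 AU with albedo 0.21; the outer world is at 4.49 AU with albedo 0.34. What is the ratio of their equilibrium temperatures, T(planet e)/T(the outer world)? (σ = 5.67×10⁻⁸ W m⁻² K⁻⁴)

T₁/T₂ ≈ 1.329

T_eq = [S₀(1−A)/(4σd²)]^(1/4), so T ∝ (1−A)^(1/4) / √d.
T₁ = [1360×0.79/(4×5.67×10⁻⁸×2.78²)]^(1/4) = 157.35 K.
T₂ = [1360×0.66/(4×5.67×10⁻⁸×4.49²)]^(1/4) = 118.37 K.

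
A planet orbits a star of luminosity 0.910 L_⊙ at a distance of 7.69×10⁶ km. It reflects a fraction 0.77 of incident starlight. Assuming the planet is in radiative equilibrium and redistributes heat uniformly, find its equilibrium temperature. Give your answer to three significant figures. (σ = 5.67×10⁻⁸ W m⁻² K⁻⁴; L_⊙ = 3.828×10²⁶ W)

d = 7.69×10⁶ km = 7.69×10⁹ m.
L = 0.910 × 3.828×10²⁶ = 3.48×10²⁶ W.
Flux: S = L/(4πd²) = 3.48×10²⁶/(4π×(7.69×10⁹)²) = 4.69×10⁵ W m⁻².
Energy balance: absorbed = emitted ⇒ πR²·S(1−A) = 4πR²·σT_eq⁴, so T_eq⁴ = S(1−A)/(4σ).
T_eq = [4.69×10⁵ × 0.23 / (4 × 5.67×10⁻⁸)]^(1/4) = (4.75×10¹¹)^(1/4) = 830 K.

T_eq ≈ 830 K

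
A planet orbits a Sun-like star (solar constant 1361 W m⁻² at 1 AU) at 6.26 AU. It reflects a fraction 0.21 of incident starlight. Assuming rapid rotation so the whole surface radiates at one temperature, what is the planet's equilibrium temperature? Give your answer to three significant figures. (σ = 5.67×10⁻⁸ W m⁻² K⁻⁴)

T_eq ≈ 105 K

Flux at 6.26 AU: S = 1361/6.26² = 34.7 W m⁻².
Energy balance: absorbed = emitted ⇒ πR²·S(1−A) = 4πR²·σT_eq⁴, so T_eq⁴ = S(1−A)/(4σ).
T_eq = [34.7 × 0.79 / (4 × 5.67×10⁻⁸)]^(1/4) = (1.21×10⁸)^(1/4) = 105 K.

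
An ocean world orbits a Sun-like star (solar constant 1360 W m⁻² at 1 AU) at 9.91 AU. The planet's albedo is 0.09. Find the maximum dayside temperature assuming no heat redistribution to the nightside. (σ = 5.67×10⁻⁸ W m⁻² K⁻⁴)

T_ss ≈ 122 K

Flux at 9.91 AU: S = 1360/9.91² = 13.8 W m⁻².
With no redistribution each surface element balances locally: S(1−A) = σT⁴.
T = [13.8 × 0.91 / 5.67×10⁻⁸]^(1/4) = (2.22×10⁸)^(1/4) = 122 K.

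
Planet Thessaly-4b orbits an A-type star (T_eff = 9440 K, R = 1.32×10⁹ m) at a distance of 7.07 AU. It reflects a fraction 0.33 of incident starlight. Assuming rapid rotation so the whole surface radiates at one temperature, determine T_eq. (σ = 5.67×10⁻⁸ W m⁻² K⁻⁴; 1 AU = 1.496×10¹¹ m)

T_eq ≈ 213 K

d = 7.07 AU = 1.06×10¹² m.
L = 4πR_⋆²σT_⋆⁴ = 4π(1.32×10⁹)² × 5.67×10⁻⁸ × (9440)⁴ = 9.86×10²⁷ W.
S = L/(4πd²) = 701 W m⁻².
Energy balance: absorbed = emitted ⇒ πR²·S(1−A) = 4πR²·σT_eq⁴, so T_eq⁴ = S(1−A)/(4σ).
T_eq = [701 × 0.67 / (4 × 5.67×10⁻⁸)]^(1/4) = (2.07×10⁹)^(1/4) = 213 K.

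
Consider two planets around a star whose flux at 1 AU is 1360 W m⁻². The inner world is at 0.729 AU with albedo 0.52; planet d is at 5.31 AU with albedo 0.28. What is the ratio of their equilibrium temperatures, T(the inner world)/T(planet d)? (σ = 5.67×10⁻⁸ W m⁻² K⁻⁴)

T₁/T₂ ≈ 2.439

T_eq = [S₀(1−A)/(4σd²)]^(1/4), so T ∝ (1−A)^(1/4) / √d.
T₁ = [1360×0.48/(4×5.67×10⁻⁸×0.729²)]^(1/4) = 271.28 K.
T₂ = [1360×0.72/(4×5.67×10⁻⁸×5.31²)]^(1/4) = 111.24 K.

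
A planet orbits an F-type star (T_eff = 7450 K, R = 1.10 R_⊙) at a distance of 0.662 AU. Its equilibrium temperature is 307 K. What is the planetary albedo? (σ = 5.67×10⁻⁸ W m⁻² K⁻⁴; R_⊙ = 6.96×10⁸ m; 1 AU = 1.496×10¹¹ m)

A ≈ 0.81

R_⋆ = 1.10 × 6.96×10⁸ = 7.66×10⁸ m.
d = 0.662 AU = 9.90×10¹⁰ m.
L = 4πR_⋆²σT_⋆⁴ = 4π(7.66×10⁸)² × 5.67×10⁻⁸ × (7450)⁴ = 1.29×10²⁷ W.
S = L/(4πd²) = 1.04×10⁴ W m⁻².
From T_eq⁴ = S(1−A)/(4σ): 1−A = 4σT_eq⁴/S.
1−A = 4 × 5.67×10⁻⁸ × (307)⁴ / 1.04×10⁴ = 0.193.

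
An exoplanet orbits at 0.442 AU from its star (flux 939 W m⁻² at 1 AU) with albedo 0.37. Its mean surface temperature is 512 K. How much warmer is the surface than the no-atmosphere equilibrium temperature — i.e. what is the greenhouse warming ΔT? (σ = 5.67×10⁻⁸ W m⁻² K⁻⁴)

S = 939/0.442² = 4806 W m⁻².
T_eq = [S(1−A)/(4σ)]^(1/4) = [4806×0.63/(4×5.67×10⁻⁸)]^(1/4) = 339.9 K.
ΔT = T_surf − T_eq = 512 − 339.9.

ΔT ≈ 172.1 K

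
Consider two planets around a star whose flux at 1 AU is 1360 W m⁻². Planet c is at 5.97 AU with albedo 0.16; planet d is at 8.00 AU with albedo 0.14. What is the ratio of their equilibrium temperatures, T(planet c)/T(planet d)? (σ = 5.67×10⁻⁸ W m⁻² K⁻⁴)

T₁/T₂ ≈ 1.151

T_eq = [S₀(1−A)/(4σd²)]^(1/4), so T ∝ (1−A)^(1/4) / √d.
T₁ = [1360×0.84/(4×5.67×10⁻⁸×5.97²)]^(1/4) = 109.03 K.
T₂ = [1360×0.86/(4×5.67×10⁻⁸×8.00²)]^(1/4) = 94.74 K.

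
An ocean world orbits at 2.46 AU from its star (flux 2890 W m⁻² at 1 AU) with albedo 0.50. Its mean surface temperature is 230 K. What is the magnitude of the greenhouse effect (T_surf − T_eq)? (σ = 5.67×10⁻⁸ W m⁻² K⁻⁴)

ΔT ≈ 49.9 K

S = 2890/2.46² = 477.6 W m⁻².
T_eq = [S(1−A)/(4σ)]^(1/4) = [477.6×0.50/(4×5.67×10⁻⁸)]^(1/4) = 180.1 K.
ΔT = T_surf − T_eq = 230 − 180.1.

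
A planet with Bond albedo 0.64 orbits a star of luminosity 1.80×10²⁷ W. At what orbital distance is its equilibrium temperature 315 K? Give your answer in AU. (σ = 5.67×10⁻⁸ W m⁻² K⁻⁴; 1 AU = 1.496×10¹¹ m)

d ≈ 1.02 AU

From T_eq⁴ = L(1−A)/(16πσd²): d = √[L(1−A)/(16πσT_eq⁴)].
d = √[1.80×10²⁷ × 0.36 / (16π × 5.67×10⁻⁸ × (315)⁴)] = 1.52×10¹¹ m = 1.02 AU.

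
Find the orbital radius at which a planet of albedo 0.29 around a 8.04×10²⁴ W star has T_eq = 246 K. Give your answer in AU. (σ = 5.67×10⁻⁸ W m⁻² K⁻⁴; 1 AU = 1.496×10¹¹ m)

d ≈ 0.156 AU

From T_eq⁴ = L(1−A)/(16πσd²): d = √[L(1−A)/(16πσT_eq⁴)].
d = √[8.04×10²⁴ × 0.71 / (16π × 5.67×10⁻⁸ × (246)⁴)] = 2.34×10¹⁰ m = 0.156 AU.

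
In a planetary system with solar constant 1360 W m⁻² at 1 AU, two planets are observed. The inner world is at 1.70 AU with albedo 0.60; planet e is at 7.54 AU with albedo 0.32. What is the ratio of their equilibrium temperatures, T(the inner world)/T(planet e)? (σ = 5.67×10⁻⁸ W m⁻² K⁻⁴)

T₁/T₂ ≈ 1.844

T_eq = [S₀(1−A)/(4σd²)]^(1/4), so T ∝ (1−A)^(1/4) / √d.
T₁ = [1360×0.40/(4×5.67×10⁻⁸×1.70²)]^(1/4) = 169.73 K.
T₂ = [1360×0.68/(4×5.67×10⁻⁸×7.54²)]^(1/4) = 92.03 K.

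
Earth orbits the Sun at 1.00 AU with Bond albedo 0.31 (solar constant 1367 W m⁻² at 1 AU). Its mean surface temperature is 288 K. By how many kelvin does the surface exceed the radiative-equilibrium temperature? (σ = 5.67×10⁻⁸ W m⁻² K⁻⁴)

S = 1367/1.00² = 1367 W m⁻².
T_eq = [S(1−A)/(4σ)]^(1/4) = [1367×0.69/(4×5.67×10⁻⁸)]^(1/4) = 253.9 K.
ΔT = T_surf − T_eq = 288 − 253.9.

ΔT ≈ 34.1 K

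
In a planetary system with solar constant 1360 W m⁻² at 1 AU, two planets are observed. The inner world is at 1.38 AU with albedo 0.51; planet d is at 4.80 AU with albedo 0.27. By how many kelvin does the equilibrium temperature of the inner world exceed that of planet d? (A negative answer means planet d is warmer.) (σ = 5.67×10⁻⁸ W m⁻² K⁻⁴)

ΔT ≈ 80.8 K

T_eq = [S₀(1−A)/(4σd²)]^(1/4), so T ∝ (1−A)^(1/4) / √d.
T₁ = [1360×0.49/(4×5.67×10⁻⁸×1.38²)]^(1/4) = 198.19 K.
T₂ = [1360×0.73/(4×5.67×10⁻⁸×4.80²)]^(1/4) = 117.40 K.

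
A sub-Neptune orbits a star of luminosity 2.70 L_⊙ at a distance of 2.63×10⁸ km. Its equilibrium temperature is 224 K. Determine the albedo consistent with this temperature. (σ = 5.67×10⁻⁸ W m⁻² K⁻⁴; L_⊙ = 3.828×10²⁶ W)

d = 2.63×10⁸ km = 2.63×10¹¹ m.
L = 2.70 × 3.828×10²⁶ = 1.03×10²⁷ W.
Flux: S = L/(4πd²) = 1.03×10²⁷/(4π×(2.63×10¹¹)²) = 1190 W m⁻².
From T_eq⁴ = S(1−A)/(4σ): 1−A = 4σT_eq⁴/S.
1−A = 4 × 5.67×10⁻⁸ × (224)⁴ / 1190 = 0.480.

A ≈ 0.52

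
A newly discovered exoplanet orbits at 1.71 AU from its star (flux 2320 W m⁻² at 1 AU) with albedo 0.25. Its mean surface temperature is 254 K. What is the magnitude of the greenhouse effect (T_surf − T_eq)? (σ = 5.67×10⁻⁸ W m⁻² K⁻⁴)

ΔT ≈ 27.7 K

S = 2320/1.71² = 793.4 W m⁻².
T_eq = [S(1−A)/(4σ)]^(1/4) = [793.4×0.75/(4×5.67×10⁻⁸)]^(1/4) = 226.3 K.
ΔT = T_surf − T_eq = 254 − 226.3.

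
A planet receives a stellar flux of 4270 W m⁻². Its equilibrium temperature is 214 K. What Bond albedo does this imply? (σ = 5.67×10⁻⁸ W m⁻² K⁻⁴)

A ≈ 0.89

From T_eq⁴ = S(1−A)/(4σ): 1−A = 4σT_eq⁴/S.
1−A = 4 × 5.67×10⁻⁸ × (214)⁴ / 4270 = 0.111.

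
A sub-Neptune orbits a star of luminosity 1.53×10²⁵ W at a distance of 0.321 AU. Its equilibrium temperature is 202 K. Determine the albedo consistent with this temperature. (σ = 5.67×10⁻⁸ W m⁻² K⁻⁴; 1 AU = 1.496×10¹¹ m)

A ≈ 0.28

d = 0.321 AU = 4.80×10¹⁰ m.
Flux: S = L/(4πd²) = 1.53×10²⁵/(4π×(4.80×10¹⁰)²) = 528 W m⁻².
From T_eq⁴ = S(1−A)/(4σ): 1−A = 4σT_eq⁴/S.
1−A = 4 × 5.67×10⁻⁸ × (202)⁴ / 528 = 0.715.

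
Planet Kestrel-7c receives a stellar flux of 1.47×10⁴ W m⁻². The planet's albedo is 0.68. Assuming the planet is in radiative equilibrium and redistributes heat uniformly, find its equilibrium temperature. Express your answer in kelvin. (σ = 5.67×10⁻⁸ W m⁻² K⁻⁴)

Energy balance: absorbed = emitted ⇒ πR²·S(1−A) = 4πR²·σT_eq⁴, so T_eq⁴ = S(1−A)/(4σ).
T_eq = [1.47×10⁴ × 0.32 / (4 × 5.67×10⁻⁸)]^(1/4) = (2.07×10¹⁰)^(1/4) = 379 K.

T_eq ≈ 379 K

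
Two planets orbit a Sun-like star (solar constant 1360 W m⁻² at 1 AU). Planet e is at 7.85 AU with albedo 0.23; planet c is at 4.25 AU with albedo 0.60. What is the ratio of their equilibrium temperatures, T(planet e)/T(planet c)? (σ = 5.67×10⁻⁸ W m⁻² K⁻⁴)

T₁/T₂ ≈ 0.867

T_eq = [S₀(1−A)/(4σd²)]^(1/4), so T ∝ (1−A)^(1/4) / √d.
T₁ = [1360×0.77/(4×5.67×10⁻⁸×7.85²)]^(1/4) = 93.04 K.
T₂ = [1360×0.40/(4×5.67×10⁻⁸×4.25²)]^(1/4) = 107.35 K.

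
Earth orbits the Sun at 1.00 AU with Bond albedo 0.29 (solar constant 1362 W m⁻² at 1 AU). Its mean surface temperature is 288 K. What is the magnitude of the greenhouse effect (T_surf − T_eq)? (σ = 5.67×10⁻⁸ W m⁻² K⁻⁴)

ΔT ≈ 32.5 K

S = 1362/1.00² = 1362 W m⁻².
T_eq = [S(1−A)/(4σ)]^(1/4) = [1362×0.71/(4×5.67×10⁻⁸)]^(1/4) = 255.5 K.
ΔT = T_surf − T_eq = 288 − 255.5.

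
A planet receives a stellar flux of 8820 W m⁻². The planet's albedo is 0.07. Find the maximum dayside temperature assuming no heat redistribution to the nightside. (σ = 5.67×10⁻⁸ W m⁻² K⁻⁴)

With no redistribution each surface element balances locally: S(1−A) = σT⁴.
T = [8820 × 0.93 / 5.67×10⁻⁸]^(1/4) = (1.45×10¹¹)^(1/4) = 617 K.

T_ss ≈ 617 K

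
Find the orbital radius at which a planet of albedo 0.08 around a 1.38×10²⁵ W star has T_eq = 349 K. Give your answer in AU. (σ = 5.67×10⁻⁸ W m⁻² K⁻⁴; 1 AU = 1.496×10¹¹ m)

d ≈ 0.116 AU

From T_eq⁴ = L(1−A)/(16πσd²): d = √[L(1−A)/(16πσT_eq⁴)].
d = √[1.38×10²⁵ × 0.92 / (16π × 5.67×10⁻⁸ × (349)⁴)] = 1.73×10¹⁰ m = 0.116 AU.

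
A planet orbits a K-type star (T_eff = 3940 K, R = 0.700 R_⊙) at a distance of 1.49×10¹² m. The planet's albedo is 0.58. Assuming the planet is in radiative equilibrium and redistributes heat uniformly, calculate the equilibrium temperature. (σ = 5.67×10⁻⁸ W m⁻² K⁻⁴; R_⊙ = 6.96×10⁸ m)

R_⋆ = 0.700 × 6.96×10⁸ = 4.87×10⁸ m.
L = 4πR_⋆²σT_⋆⁴ = 4π(4.87×10⁸)² × 5.67×10⁻⁸ × (3940)⁴ = 4.08×10²⁵ W.
S = L/(4πd²) = 1.46 W m⁻².
Energy balance: absorbed = emitted ⇒ πR²·S(1−A) = 4πR²·σT_eq⁴, so T_eq⁴ = S(1−A)/(4σ).
T_eq = [1.46 × 0.42 / (4 × 5.67×10⁻⁸)]^(1/4) = (2.71×10⁶)^(1/4) = 40.6 K.

T_eq ≈ 40.6 K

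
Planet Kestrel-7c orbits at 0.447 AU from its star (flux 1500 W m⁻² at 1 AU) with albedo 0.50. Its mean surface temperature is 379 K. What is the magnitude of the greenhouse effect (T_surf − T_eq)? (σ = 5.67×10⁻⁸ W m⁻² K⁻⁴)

S = 1500/0.447² = 7507 W m⁻².
T_eq = [S(1−A)/(4σ)]^(1/4) = [7507×0.50/(4×5.67×10⁻⁸)]^(1/4) = 358.7 K.
ΔT = T_surf − T_eq = 379 − 358.7.

ΔT ≈ 20.3 K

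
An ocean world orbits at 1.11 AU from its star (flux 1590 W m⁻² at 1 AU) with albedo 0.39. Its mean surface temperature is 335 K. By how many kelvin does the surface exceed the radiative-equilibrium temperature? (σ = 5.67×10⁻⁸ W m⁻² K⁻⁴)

S = 1590/1.11² = 1290 W m⁻².
T_eq = [S(1−A)/(4σ)]^(1/4) = [1290×0.61/(4×5.67×10⁻⁸)]^(1/4) = 242.7 K.
ΔT = T_surf − T_eq = 335 − 242.7.

ΔT ≈ 92.3 K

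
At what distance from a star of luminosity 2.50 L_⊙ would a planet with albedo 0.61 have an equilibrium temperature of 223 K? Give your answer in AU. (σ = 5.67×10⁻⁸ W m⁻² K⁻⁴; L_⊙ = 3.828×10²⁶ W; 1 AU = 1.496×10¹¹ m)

L = 2.50 × 3.828×10²⁶ = 9.57×10²⁶ W.
From T_eq⁴ = L(1−A)/(16πσd²): d = √[L(1−A)/(16πσT_eq⁴)].
d = √[9.57×10²⁶ × 0.39 / (16π × 5.67×10⁻⁸ × (223)⁴)] = 2.30×10¹¹ m = 1.54 AU.

d ≈ 1.54 AU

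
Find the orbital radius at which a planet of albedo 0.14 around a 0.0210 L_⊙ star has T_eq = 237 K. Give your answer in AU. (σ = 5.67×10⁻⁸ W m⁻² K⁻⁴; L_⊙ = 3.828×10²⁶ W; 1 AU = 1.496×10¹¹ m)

L = 0.0210 × 3.828×10²⁶ = 8.04×10²⁴ W.
From T_eq⁴ = L(1−A)/(16πσd²): d = √[L(1−A)/(16πσT_eq⁴)].
d = √[8.04×10²⁴ × 0.86 / (16π × 5.67×10⁻⁸ × (237)⁴)] = 2.77×10¹⁰ m = 0.185 AU.

d ≈ 0.185 AU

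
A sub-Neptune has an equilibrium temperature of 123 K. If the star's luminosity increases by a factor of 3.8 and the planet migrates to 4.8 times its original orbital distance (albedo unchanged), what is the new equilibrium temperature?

T_eq ∝ L^(1/4) · d^(−1/2).
T′ = 123 × 3.8^(1/4) / 4.8^(1/2) = 78.4 K.

T_eq ≈ 78.4 K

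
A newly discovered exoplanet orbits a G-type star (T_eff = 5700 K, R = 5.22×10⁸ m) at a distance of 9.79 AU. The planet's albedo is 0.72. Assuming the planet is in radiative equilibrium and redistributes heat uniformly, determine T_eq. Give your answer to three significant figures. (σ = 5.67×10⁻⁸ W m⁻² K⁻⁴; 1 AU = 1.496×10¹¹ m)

T_eq ≈ 55.4 K

d = 9.79 AU = 1.46×10¹² m.
L = 4πR_⋆²σT_⋆⁴ = 4π(5.22×10⁸)² × 5.67×10⁻⁸ × (5700)⁴ = 2.05×10²⁶ W.
S = L/(4πd²) = 7.60 W m⁻².
Energy balance: absorbed = emitted ⇒ πR²·S(1−A) = 4πR²·σT_eq⁴, so T_eq⁴ = S(1−A)/(4σ).
T_eq = [7.60 × 0.28 / (4 × 5.67×10⁻⁸)]^(1/4) = (9.39×10⁶)^(1/4) = 55.4 K.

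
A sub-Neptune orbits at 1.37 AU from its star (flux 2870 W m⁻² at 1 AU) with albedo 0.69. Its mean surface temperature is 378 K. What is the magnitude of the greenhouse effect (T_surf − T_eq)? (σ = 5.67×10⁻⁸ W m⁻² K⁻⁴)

ΔT ≈ 164.2 K

S = 2870/1.37² = 1529 W m⁻².
T_eq = [S(1−A)/(4σ)]^(1/4) = [1529×0.31/(4×5.67×10⁻⁸)]^(1/4) = 213.8 K.
ΔT = T_surf − T_eq = 378 − 213.8.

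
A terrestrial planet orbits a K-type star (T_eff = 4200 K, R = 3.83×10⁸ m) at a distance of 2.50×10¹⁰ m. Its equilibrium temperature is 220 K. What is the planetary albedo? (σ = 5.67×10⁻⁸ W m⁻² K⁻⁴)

A ≈ 0.87

L = 4πR_⋆²σT_⋆⁴ = 4π(3.83×10⁸)² × 5.67×10⁻⁸ × (4200)⁴ = 3.25×10²⁵ W.
S = L/(4πd²) = 4140 W m⁻².
From T_eq⁴ = S(1−A)/(4σ): 1−A = 4σT_eq⁴/S.
1−A = 4 × 5.67×10⁻⁸ × (220)⁴ / 4140 = 0.128.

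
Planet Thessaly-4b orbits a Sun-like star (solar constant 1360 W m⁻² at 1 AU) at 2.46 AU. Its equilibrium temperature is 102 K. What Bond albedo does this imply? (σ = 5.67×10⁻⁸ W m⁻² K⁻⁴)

Flux at 2.46 AU: S = 1360/2.46² = 225 W m⁻².
From T_eq⁴ = S(1−A)/(4σ): 1−A = 4σT_eq⁴/S.
1−A = 4 × 5.67×10⁻⁸ × (102)⁴ / 225 = 0.109.

A ≈ 0.89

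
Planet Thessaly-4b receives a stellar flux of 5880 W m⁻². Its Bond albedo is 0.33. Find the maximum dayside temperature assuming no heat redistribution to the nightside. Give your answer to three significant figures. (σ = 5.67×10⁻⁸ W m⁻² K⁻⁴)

With no redistribution each surface element balances locally: S(1−A) = σT⁴.
T = [5880 × 0.67 / 5.67×10⁻⁸]^(1/4) = (6.95×10¹⁰)^(1/4) = 513 K.

T_ss ≈ 513 K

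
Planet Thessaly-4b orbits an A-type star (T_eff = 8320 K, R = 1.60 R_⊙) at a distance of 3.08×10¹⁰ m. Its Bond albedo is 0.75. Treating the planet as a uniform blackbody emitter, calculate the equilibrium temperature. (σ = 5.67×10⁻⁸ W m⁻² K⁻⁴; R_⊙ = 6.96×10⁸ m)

T_eq ≈ 791 K

R_⋆ = 1.60 × 6.96×10⁸ = 1.11×10⁹ m.
L = 4πR_⋆²σT_⋆⁴ = 4π(1.11×10⁹)² × 5.67×10⁻⁸ × (8320)⁴ = 4.23×10²⁷ W.
S = L/(4πd²) = 3.55×10⁵ W m⁻².
Energy balance: absorbed = emitted ⇒ πR²·S(1−A) = 4πR²·σT_eq⁴, so T_eq⁴ = S(1−A)/(4σ).
T_eq = [3.55×10⁵ × 0.25 / (4 × 5.67×10⁻⁸)]^(1/4) = (3.91×10¹¹)^(1/4) = 791 K.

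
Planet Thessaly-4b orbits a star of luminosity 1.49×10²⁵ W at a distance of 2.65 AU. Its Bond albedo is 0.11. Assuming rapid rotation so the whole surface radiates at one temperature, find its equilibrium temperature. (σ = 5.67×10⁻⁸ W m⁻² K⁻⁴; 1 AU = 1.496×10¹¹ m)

d = 2.65 AU = 3.96×10¹¹ m.
Flux: S = L/(4πd²) = 1.49×10²⁵/(4π×(3.96×10¹¹)²) = 7.54 W m⁻².
Energy balance: absorbed = emitted ⇒ πR²·S(1−A) = 4πR²·σT_eq⁴, so T_eq⁴ = S(1−A)/(4σ).
T_eq = [7.54 × 0.89 / (4 × 5.67×10⁻⁸)]^(1/4) = (2.96×10⁷)^(1/4) = 73.8 K.

T_eq ≈ 73.8 K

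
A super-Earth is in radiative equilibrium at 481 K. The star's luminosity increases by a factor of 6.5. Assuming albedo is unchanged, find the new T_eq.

T_eq ∝ L^(1/4) · d^(−1/2).
T′ = 481 × 6.5^(1/4) = 768 K.

T_eq ≈ 768 K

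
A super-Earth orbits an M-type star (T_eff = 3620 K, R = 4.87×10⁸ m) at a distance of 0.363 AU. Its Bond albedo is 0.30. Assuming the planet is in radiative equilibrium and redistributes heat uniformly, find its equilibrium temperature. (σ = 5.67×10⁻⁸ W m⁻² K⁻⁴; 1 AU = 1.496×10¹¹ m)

d = 0.363 AU = 5.43×10¹⁰ m.
L = 4πR_⋆²σT_⋆⁴ = 4π(4.87×10⁸)² × 5.67×10⁻⁸ × (3620)⁴ = 2.90×10²⁵ W.
S = L/(4πd²) = 783 W m⁻².
Energy balance: absorbed = emitted ⇒ πR²·S(1−A) = 4πR²·σT_eq⁴, so T_eq⁴ = S(1−A)/(4σ).
T_eq = [783 × 0.70 / (4 × 5.67×10⁻⁸)]^(1/4) = (2.42×10⁹)^(1/4) = 222 K.

T_eq ≈ 222 K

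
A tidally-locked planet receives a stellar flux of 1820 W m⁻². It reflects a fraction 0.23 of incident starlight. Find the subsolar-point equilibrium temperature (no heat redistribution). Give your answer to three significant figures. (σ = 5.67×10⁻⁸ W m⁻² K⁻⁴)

T_ss ≈ 397 K

At the subsolar point the surface absorbs S(1−A) and emits σT⁴ per unit area — no factor of 4, since only the local patch is in balance.
T = [1820 × 0.77 / 5.67×10⁻⁸]^(1/4) = (2.47×10¹⁰)^(1/4) = 397 K.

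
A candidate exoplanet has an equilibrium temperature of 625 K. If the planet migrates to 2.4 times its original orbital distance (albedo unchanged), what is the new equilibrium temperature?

T_eq ≈ 403 K

T_eq ∝ L^(1/4) · d^(−1/2).
T′ = 625 / 2.4^(1/2) = 403 K.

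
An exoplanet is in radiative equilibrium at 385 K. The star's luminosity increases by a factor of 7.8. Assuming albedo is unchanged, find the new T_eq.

T_eq ∝ L^(1/4) · d^(−1/2).
T′ = 385 × 7.8^(1/4) = 643 K.

T_eq ≈ 643 K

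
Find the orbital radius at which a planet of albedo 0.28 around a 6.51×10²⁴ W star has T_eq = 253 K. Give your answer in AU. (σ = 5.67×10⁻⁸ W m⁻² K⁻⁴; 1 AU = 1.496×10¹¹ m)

d ≈ 0.134 AU

From T_eq⁴ = L(1−A)/(16πσd²): d = √[L(1−A)/(16πσT_eq⁴)].
d = √[6.51×10²⁴ × 0.72 / (16π × 5.67×10⁻⁸ × (253)⁴)] = 2.00×10¹⁰ m = 0.134 AU.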